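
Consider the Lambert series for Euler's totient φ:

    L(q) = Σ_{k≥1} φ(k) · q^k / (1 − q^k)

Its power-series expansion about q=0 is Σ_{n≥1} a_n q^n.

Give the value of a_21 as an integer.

n=21: 1·21 3·7 7·3 21·1  φ→[1+2+6+12]=21

a_21 = 21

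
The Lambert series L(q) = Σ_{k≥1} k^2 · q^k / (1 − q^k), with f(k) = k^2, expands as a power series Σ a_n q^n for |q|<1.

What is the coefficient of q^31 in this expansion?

[q^31] f(1)=1,f(31)=961 ⇒ 962

a_31 = 962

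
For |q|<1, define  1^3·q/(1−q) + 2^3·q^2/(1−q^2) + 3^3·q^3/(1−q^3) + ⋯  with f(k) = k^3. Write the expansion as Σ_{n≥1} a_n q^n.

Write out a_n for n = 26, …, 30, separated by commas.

q^26  k|26↦f(k): 26:17576 13:2197 2:8 1:1  a_26=19782
q^27  k|27↦f(k): 1:1 3:27 9:729 27:19683  a_27=20440
q^28  k|28↦f(k): 1:1 2:8 4:64 7:343 14:2744 28:21952  a_28=25112
[q^29] f(1)=1,f(29)=24389 ⇒ 24390
n=30: 30·1 15·2 10·3 6·5 5·6 3·10 2·15 1·30  f→[27000+3375+1000+216+125+27+8+1]=31752

19782, 20440, 25112, 24390, 31752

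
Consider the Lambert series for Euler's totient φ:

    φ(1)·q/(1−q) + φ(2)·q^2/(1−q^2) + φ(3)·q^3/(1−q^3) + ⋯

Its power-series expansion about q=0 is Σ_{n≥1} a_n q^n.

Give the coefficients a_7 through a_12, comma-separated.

q^7  k|7↦φ(k): 1:1 7:6  a_7=7
d|8:{1,2,4,8}  Σφ=1+1+2+4=8
d|9:{1,3,9}  Σφ=1+2+6=9
n=10: 10·1 5·2 2·5 1·10  φ→[4+4+1+1]=10
d|11:{1,11}  Σφ=1+10=11
q^12  k|12↦φ(k): 12:4 6:2 4:2 3:2 2:1 1:1  a_12=12

7, 8, 9, 10, 11, 12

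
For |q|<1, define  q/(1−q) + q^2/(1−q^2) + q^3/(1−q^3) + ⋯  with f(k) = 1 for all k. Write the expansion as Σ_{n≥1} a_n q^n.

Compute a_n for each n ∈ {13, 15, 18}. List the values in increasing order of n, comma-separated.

2, 4, 6

d|13:{1,13}  Σf=1+1=2
[q^15] f(15)=1,f(5)=1,f(3)=1,f(1)=1 ⇒ 4
q^18  k|18↦f(k): 18:1 9:1 6:1 3:1 2:1 1:1  a_18=6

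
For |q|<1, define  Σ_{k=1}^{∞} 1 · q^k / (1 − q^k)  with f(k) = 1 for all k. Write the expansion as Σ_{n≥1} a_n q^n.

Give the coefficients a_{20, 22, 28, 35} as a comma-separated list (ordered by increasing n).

6, 4, 6, 4

[q^20] f(20)=1,f(10)=1,f(5)=1,f(4)=1,f(2)=1,f(1)=1 ⇒ 6
d|22:{22,11,2,1}  Σf=1+1+1+1=4
d|28:{1,2,4,7,14,28}  Σf=1+1+1+1+1+1=6
[q^35] f(1)=1,f(5)=1,f(7)=1,f(35)=1 ⇒ 4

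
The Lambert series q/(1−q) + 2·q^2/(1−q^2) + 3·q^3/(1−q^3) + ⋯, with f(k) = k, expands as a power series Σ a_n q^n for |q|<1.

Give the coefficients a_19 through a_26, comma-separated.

20, 42, 32, 36, 24, 60, 31, 42

[q^19] f(1)=1,f(19)=19 ⇒ 20
d|20:{1,2,4,5,10,20}  Σf=1+2+4+5+10+20=42
q^21  k|21↦f(k): 1:1 3:3 7:7 21:21  a_21=32
[q^22] f(22)=22,f(11)=11,f(2)=2,f(1)=1 ⇒ 36
[q^23] f(1)=1,f(23)=23 ⇒ 24
d|24:{1,2,3,4,6,8,12,24}  Σf=1+2+3+4+6+8+12+24=60
[q^25] f(25)=25,f(5)=5,f(1)=1 ⇒ 31
[q^26] f(26)=26,f(13)=13,f(2)=2,f(1)=1 ⇒ 42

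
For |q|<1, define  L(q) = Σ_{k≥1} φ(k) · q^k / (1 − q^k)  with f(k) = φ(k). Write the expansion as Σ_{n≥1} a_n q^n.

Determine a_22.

q^22  k|22↦φ(k): 1:1 2:1 11:10 22:10  a_22=22

a_22 = 22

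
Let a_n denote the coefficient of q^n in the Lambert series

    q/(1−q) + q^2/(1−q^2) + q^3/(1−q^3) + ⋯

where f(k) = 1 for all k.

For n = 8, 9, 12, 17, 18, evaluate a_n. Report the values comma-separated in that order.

4, 3, 6, 2, 6

n=8: 8·1 4·2 2·4 1·8  f→[1+1+1+1]=4
n=9: 1·9 3·3 9·1  f→[1+1+1]=3
[q^12] f(12)=1,f(6)=1,f(4)=1,f(3)=1,f(2)=1,f(1)=1 ⇒ 6
d|17:{1,17}  Σf=1+1=2
[q^18] f(1)=1,f(2)=1,f(3)=1,f(6)=1,f(9)=1,f(18)=1 ⇒ 6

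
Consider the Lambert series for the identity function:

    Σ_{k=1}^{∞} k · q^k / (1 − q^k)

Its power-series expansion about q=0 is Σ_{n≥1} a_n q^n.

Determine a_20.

q^20  k|20↦f(k): 20:20 10:10 5:5 4:4 2:2 1:1  a_20=42

a_20 = 42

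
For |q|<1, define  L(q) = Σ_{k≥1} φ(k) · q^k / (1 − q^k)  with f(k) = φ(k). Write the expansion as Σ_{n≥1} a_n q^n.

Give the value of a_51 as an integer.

d|51:{51,17,3,1}  Σφ=32+16+2+1=51

a_51 = 51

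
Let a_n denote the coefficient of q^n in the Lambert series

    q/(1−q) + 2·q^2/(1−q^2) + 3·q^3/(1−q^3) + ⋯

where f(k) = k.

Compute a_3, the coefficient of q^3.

a_3 = 4

n=3: 1·3 3·1  f→[1+3]=4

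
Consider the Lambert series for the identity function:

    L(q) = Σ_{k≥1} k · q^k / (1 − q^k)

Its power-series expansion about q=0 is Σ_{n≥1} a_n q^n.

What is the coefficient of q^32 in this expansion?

a_32 = 63

q^32  k|32↦f(k): 32:32 16:16 8:8 4:4 2:2 1:1  a_32=63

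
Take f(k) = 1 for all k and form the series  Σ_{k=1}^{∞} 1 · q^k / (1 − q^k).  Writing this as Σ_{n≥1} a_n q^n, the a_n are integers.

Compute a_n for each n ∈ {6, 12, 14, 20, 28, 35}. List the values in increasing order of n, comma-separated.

4, 6, 4, 6, 6, 4

d|6:{1,2,3,6}  Σf=1+1+1+1=4
[q^12] f(12)=1,f(6)=1,f(4)=1,f(3)=1,f(2)=1,f(1)=1 ⇒ 6
[q^14] f(14)=1,f(7)=1,f(2)=1,f(1)=1 ⇒ 4
n=20: 1·20 2·10 4·5 5·4 10·2 20·1  f→[1+1+1+1+1+1]=6
q^28  k|28↦f(k): 28:1 14:1 7:1 4:1 2:1 1:1  a_28=6
q^35  k|35↦f(k): 1:1 5:1 7:1 35:1  a_35=4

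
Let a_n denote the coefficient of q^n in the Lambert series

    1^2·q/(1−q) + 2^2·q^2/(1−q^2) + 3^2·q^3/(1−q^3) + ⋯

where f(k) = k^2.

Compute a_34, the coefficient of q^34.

a_34 = 1450

q^34  k|34↦f(k): 34:1156 17:289 2:4 1:1  a_34=1450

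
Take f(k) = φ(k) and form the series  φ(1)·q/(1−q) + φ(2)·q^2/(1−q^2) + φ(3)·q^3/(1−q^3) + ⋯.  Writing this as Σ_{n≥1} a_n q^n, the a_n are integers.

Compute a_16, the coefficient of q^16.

d|16:{1,2,4,8,16}  Σφ=1+1+2+4+8=16

a_16 = 16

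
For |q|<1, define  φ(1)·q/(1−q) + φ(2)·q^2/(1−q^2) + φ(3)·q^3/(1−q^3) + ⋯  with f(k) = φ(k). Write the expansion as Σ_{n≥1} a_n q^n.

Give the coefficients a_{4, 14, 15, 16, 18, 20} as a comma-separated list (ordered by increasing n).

q^4  k|4↦φ(k): 1:1 2:1 4:2  a_4=4
n=14: 1·14 2·7 7·2 14·1  φ→[1+1+6+6]=14
q^15  k|15↦φ(k): 15:8 5:4 3:2 1:1  a_15=15
[q^16] φ(1)=1,φ(2)=1,φ(4)=2,φ(8)=4,φ(16)=8 ⇒ 16
d|18:{18,9,6,3,2,1}  Σφ=6+6+2+2+1+1=18
[q^20] φ(1)=1,φ(2)=1,φ(4)=2,φ(5)=4,φ(10)=4,φ(20)=8 ⇒ 20

4, 14, 15, 16, 18, 20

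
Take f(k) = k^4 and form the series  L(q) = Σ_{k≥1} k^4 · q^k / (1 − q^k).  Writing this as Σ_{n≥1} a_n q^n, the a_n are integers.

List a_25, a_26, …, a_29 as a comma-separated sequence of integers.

[q^25] f(25)=390625,f(5)=625,f(1)=1 ⇒ 391251
d|26:{26,13,2,1}  Σf=456976+28561+16+1=485554
n=27: 27·1 9·3 3·9 1·27  f→[531441+6561+81+1]=538084
[q^28] f(1)=1,f(2)=16,f(4)=256,f(7)=2401,f(14)=38416,f(28)=614656 ⇒ 655746
q^29  k|29↦f(k): 29:707281 1:1  a_29=707282

391251, 485554, 538084, 655746, 707282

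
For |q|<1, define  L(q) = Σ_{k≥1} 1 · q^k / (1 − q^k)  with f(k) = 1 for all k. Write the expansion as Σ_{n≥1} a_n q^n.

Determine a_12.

n=12: 1·12 2·6 3·4 4·3 6·2 12·1  f→[1+1+1+1+1+1]=6

a_12 = 6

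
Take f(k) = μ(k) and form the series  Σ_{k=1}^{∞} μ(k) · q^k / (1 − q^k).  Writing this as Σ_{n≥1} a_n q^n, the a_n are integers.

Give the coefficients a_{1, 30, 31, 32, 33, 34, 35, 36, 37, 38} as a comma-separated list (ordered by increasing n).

n=1: 1·1  μ→[1]=1
d|30:{30,15,10,6,5,3,2,1}  Σμ=(-1)+1+1+1+(-1)+(-1)+(-1)+1=0
d|31:{31,1}  Σμ=(-1)+1=0
[q^32] μ(1)=1,μ(2)=-1,μ(4)=0,μ(8)=0,μ(16)=0,μ(32)=0 ⇒ 0
d|33:{33,11,3,1}  Σμ=1+(-1)+(-1)+1=0
q^34  k|34↦μ(k): 34:1 17:-1 2:-1 1:1  a_34=0
[q^35] μ(1)=1,μ(5)=-1,μ(7)=-1,μ(35)=1 ⇒ 0
q^36  k|36↦μ(k): 36:0 18:0 12:0 9:0 6:1 4:0 3:-1 2:-1 1:1  a_36=0
[q^37] μ(1)=1,μ(37)=-1 ⇒ 0
n=38: 1·38 2·19 19·2 38·1  μ→[1+(-1)+(-1)+1]=0

1, 0, 0, 0, 0, 0, 0, 0, 0, 0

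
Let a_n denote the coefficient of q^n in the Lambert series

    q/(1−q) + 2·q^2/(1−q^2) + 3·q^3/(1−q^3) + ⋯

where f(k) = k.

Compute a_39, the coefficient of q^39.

n=39: 39·1 13·3 3·13 1·39  f→[39+13+3+1]=56

a_39 = 56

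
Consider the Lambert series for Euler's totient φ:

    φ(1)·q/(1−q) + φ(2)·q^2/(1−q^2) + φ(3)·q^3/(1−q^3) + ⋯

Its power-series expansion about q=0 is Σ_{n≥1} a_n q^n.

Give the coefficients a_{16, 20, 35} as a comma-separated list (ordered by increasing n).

[q^16] φ(16)=8,φ(8)=4,φ(4)=2,φ(2)=1,φ(1)=1 ⇒ 16
n=20: 20·1 10·2 5·4 4·5 2·10 1·20  φ→[8+4+4+2+1+1]=20
n=35: 35·1 7·5 5·7 1·35  φ→[24+6+4+1]=35

16, 20, 35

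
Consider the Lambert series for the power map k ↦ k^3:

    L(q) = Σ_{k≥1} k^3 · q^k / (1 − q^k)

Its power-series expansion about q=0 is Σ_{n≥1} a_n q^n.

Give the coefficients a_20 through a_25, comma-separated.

9198, 9632, 11988, 12168, 16380, 15751

d|20:{20,10,5,4,2,1}  Σf=8000+1000+125+64+8+1=9198
d|21:{1,3,7,21}  Σf=1+27+343+9261=9632
[q^22] f(1)=1,f(2)=8,f(11)=1331,f(22)=10648 ⇒ 11988
d|23:{1,23}  Σf=1+12167=12168
n=24: 24·1 12·2 8·3 6·4 4·6 3·8 2·12 1·24  f→[13824+1728+512+216+64+27+8+1]=16380
n=25: 1·25 5·5 25·1  f→[1+125+15625]=15751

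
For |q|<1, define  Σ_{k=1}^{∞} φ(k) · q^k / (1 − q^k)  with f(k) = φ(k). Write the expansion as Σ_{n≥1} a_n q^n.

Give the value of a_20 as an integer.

[q^20] φ(1)=1,φ(2)=1,φ(4)=2,φ(5)=4,φ(10)=4,φ(20)=8 ⇒ 20

a_20 = 20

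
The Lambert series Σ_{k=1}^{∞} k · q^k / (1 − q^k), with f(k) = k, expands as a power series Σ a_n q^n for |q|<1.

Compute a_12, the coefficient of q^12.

d|12:{1,2,3,4,6,12}  Σf=1+2+3+4+6+12=28

a_12 = 28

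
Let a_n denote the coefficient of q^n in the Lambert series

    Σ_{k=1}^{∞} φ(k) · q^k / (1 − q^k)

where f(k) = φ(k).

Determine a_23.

n=23: 1·23 23·1  φ→[1+22]=23

a_23 = 23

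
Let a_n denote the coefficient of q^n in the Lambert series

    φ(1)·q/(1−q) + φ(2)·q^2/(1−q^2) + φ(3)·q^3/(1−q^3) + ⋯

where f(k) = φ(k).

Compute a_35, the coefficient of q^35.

[q^35] φ(1)=1,φ(5)=4,φ(7)=6,φ(35)=24 ⇒ 35

a_35 = 35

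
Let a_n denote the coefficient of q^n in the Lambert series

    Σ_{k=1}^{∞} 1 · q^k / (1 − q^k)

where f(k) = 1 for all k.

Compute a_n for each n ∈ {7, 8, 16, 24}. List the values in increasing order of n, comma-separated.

d|7:{7,1}  Σf=1+1=2
d|8:{8,4,2,1}  Σf=1+1+1+1=4
n=16: 16·1 8·2 4·4 2·8 1·16  f→[1+1+1+1+1]=5
[q^24] f(24)=1,f(12)=1,f(8)=1,f(6)=1,f(4)=1,f(3)=1,f(2)=1,f(1)=1 ⇒ 8

2, 4, 5, 8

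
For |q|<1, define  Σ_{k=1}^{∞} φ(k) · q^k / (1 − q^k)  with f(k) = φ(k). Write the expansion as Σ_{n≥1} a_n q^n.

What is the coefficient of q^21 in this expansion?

n=21: 21·1 7·3 3·7 1·21  φ→[12+6+2+1]=21

a_21 = 21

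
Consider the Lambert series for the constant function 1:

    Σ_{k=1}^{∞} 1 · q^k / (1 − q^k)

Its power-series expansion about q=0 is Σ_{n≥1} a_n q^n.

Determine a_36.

a_36 = 9

q^36  k|36↦f(k): 36:1 18:1 12:1 9:1 6:1 4:1 3:1 2:1 1:1  a_36=9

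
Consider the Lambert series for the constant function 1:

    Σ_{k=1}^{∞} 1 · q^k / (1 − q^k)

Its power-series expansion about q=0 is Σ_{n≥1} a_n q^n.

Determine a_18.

a_18 = 6

d|18:{1,2,3,6,9,18}  Σf=1+1+1+1+1+1=6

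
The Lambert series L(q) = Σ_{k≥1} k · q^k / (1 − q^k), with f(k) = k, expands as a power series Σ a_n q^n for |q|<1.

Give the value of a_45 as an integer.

a_45 = 78

n=45: 1·45 3·15 5·9 9·5 15·3 45·1  f→[1+3+5+9+15+45]=78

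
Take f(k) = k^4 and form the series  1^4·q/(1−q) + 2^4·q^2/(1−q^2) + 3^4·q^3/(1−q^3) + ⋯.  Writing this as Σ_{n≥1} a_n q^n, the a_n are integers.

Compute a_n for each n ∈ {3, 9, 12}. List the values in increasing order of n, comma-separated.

d|3:{1,3}  Σf=1+81=82
[q^9] f(9)=6561,f(3)=81,f(1)=1 ⇒ 6643
q^12  k|12↦f(k): 12:20736 6:1296 4:256 3:81 2:16 1:1  a_12=22386

82, 6643, 22386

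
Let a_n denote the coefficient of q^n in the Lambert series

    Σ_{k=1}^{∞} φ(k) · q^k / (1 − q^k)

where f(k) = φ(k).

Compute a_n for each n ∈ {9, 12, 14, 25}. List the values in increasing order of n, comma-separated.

[q^9] φ(1)=1,φ(3)=2,φ(9)=6 ⇒ 9
n=12: 1·12 2·6 3·4 4·3 6·2 12·1  φ→[1+1+2+2+2+4]=12
d|14:{1,2,7,14}  Σφ=1+1+6+6=14
d|25:{25,5,1}  Σφ=20+4+1=25

9, 12, 14, 25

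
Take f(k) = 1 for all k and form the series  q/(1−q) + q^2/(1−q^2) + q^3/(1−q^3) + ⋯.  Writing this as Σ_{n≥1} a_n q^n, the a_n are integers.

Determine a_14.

a_14 = 4

n=14: 1·14 2·7 7·2 14·1  f→[1+1+1+1]=4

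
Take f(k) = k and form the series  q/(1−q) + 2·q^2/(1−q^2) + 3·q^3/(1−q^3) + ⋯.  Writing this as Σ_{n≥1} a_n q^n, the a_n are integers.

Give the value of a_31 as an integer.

a_31 = 32

n=31: 1·31 31·1  f→[1+31]=32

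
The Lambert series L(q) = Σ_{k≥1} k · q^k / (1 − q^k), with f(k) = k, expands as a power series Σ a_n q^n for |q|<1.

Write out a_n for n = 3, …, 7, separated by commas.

4, 7, 6, 12, 8

d|3:{1,3}  Σf=1+3=4
d|4:{1,2,4}  Σf=1+2+4=7
[q^5] f(1)=1,f(5)=5 ⇒ 6
[q^6] f(6)=6,f(3)=3,f(2)=2,f(1)=1 ⇒ 12
q^7  k|7↦f(k): 1:1 7:7  a_7=8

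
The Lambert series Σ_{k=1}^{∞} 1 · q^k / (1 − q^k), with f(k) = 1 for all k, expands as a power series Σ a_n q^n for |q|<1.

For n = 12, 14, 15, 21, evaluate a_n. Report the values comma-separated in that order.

n=12: 1·12 2·6 3·4 4·3 6·2 12·1  f→[1+1+1+1+1+1]=6
d|14:{1,2,7,14}  Σf=1+1+1+1=4
[q^15] f(1)=1,f(3)=1,f(5)=1,f(15)=1 ⇒ 4
n=21: 21·1 7·3 3·7 1·21  f→[1+1+1+1]=4

6, 4, 4, 4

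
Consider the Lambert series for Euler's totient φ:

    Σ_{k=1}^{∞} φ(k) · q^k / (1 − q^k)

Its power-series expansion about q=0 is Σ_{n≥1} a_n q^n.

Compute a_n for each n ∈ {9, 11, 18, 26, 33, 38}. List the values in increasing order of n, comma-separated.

n=9: 9·1 3·3 1·9  φ→[6+2+1]=9
n=11: 11·1 1·11  φ→[10+1]=11
[q^18] φ(1)=1,φ(2)=1,φ(3)=2,φ(6)=2,φ(9)=6,φ(18)=6 ⇒ 18
q^26  k|26↦φ(k): 26:12 13:12 2:1 1:1  a_26=26
[q^33] φ(33)=20,φ(11)=10,φ(3)=2,φ(1)=1 ⇒ 33
n=38: 38·1 19·2 2·19 1·38  φ→[18+18+1+1]=38

9, 11, 18, 26, 33, 38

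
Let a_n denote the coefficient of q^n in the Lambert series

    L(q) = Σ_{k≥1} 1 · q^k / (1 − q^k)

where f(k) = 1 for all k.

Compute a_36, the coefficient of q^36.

a_36 = 9

q^36  k|36↦f(k): 36:1 18:1 12:1 9:1 6:1 4:1 3:1 2:1 1:1  a_36=9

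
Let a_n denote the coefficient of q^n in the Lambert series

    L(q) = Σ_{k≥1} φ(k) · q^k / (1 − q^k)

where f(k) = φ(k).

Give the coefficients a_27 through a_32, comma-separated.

n=27: 27·1 9·3 3·9 1·27  φ→[18+6+2+1]=27
q^28  k|28↦φ(k): 1:1 2:1 4:2 7:6 14:6 28:12  a_28=28
q^29  k|29↦φ(k): 1:1 29:28  a_29=29
[q^30] φ(1)=1,φ(2)=1,φ(3)=2,φ(5)=4,φ(6)=2,φ(10)=4,φ(15)=8,φ(30)=8 ⇒ 30
n=31: 1·31 31·1  φ→[1+30]=31
d|32:{1,2,4,8,16,32}  Σφ=1+1+2+4+8+16=32

27, 28, 29, 30, 31, 32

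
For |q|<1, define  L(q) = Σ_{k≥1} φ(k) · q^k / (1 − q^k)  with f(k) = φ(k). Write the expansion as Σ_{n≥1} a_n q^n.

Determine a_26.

n=26: 26·1 13·2 2·13 1·26  φ→[12+12+1+1]=26

a_26 = 26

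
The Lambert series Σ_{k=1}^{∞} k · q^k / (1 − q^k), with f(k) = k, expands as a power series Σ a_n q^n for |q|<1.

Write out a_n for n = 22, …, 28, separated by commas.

n=22: 1·22 2·11 11·2 22·1  f→[1+2+11+22]=36
n=23: 23·1 1·23  f→[23+1]=24
d|24:{24,12,8,6,4,3,2,1}  Σf=24+12+8+6+4+3+2+1=60
[q^25] f(1)=1,f(5)=5,f(25)=25 ⇒ 31
q^26  k|26↦f(k): 1:1 2:2 13:13 26:26  a_26=42
[q^27] f(27)=27,f(9)=9,f(3)=3,f(1)=1 ⇒ 40
q^28  k|28↦f(k): 1:1 2:2 4:4 7:7 14:14 28:28  a_28=56

36, 24, 60, 31, 42, 40, 56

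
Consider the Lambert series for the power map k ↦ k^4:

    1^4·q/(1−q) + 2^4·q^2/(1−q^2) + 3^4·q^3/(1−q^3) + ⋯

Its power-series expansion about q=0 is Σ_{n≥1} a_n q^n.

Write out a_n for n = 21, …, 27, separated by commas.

196964, 248914, 279842, 358258, 391251, 485554, 538084

q^21  k|21↦f(k): 21:194481 7:2401 3:81 1:1  a_21=196964
[q^22] f(1)=1,f(2)=16,f(11)=14641,f(22)=234256 ⇒ 248914
q^23  k|23↦f(k): 23:279841 1:1  a_23=279842
n=24: 1·24 2·12 3·8 4·6 6·4 8·3 12·2 24·1  f→[1+16+81+256+1296+4096+20736+331776]=358258
[q^25] f(25)=390625,f(5)=625,f(1)=1 ⇒ 391251
q^26  k|26↦f(k): 1:1 2:16 13:28561 26:456976  a_26=485554
[q^27] f(27)=531441,f(9)=6561,f(3)=81,f(1)=1 ⇒ 538084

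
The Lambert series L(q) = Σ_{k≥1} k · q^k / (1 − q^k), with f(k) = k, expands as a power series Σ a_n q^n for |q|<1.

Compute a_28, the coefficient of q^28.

d|28:{28,14,7,4,2,1}  Σf=28+14+7+4+2+1=56

a_28 = 56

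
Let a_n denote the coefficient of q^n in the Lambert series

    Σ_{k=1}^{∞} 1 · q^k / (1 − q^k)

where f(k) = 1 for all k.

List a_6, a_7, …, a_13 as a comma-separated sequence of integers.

4, 2, 4, 3, 4, 2, 6, 2

n=6: 1·6 2·3 3·2 6·1  f→[1+1+1+1]=4
d|7:{1,7}  Σf=1+1=2
q^8  k|8↦f(k): 1:1 2:1 4:1 8:1  a_8=4
[q^9] f(9)=1,f(3)=1,f(1)=1 ⇒ 3
q^10  k|10↦f(k): 1:1 2:1 5:1 10:1  a_10=4
q^11  k|11↦f(k): 11:1 1:1  a_11=2
q^12  k|12↦f(k): 12:1 6:1 4:1 3:1 2:1 1:1  a_12=6
q^13  k|13↦f(k): 13:1 1:1  a_13=2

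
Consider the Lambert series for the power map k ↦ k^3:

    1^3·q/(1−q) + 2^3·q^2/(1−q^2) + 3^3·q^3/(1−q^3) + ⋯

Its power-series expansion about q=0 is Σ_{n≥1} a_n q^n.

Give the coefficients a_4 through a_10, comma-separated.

q^4  k|4↦f(k): 4:64 2:8 1:1  a_4=73
[q^5] f(5)=125,f(1)=1 ⇒ 126
q^6  k|6↦f(k): 1:1 2:8 3:27 6:216  a_6=252
n=7: 7·1 1·7  f→[343+1]=344
q^8  k|8↦f(k): 1:1 2:8 4:64 8:512  a_8=585
[q^9] f(1)=1,f(3)=27,f(9)=729 ⇒ 757
[q^10] f(1)=1,f(2)=8,f(5)=125,f(10)=1000 ⇒ 1134

73, 126, 252, 344, 585, 757, 1134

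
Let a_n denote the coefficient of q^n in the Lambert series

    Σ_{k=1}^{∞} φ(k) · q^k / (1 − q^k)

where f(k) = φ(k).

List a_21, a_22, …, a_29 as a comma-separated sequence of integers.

[q^21] φ(1)=1,φ(3)=2,φ(7)=6,φ(21)=12 ⇒ 21
n=22: 22·1 11·2 2·11 1·22  φ→[10+10+1+1]=22
d|23:{23,1}  Σφ=22+1=23
n=24: 24·1 12·2 8·3 6·4 4·6 3·8 2·12 1·24  φ→[8+4+4+2+2+2+1+1]=24
q^25  k|25↦φ(k): 25:20 5:4 1:1  a_25=25
q^26  k|26↦φ(k): 26:12 13:12 2:1 1:1  a_26=26
q^27  k|27↦φ(k): 1:1 3:2 9:6 27:18  a_27=27
n=28: 28·1 14·2 7·4 4·7 2·14 1·28  φ→[12+6+6+2+1+1]=28
[q^29] φ(1)=1,φ(29)=28 ⇒ 29

21, 22, 23, 24, 25, 26, 27, 28, 29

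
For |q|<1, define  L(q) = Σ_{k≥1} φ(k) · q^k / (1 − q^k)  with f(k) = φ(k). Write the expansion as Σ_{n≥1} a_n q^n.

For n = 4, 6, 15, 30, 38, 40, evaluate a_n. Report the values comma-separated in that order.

[q^4] φ(4)=2,φ(2)=1,φ(1)=1 ⇒ 4
q^6  k|6↦φ(k): 1:1 2:1 3:2 6:2  a_6=6
q^15  k|15↦φ(k): 15:8 5:4 3:2 1:1  a_15=15
n=30: 1·30 2·15 3·10 5·6 6·5 10·3 15·2 30·1  φ→[1+1+2+4+2+4+8+8]=30
n=38: 1·38 2·19 19·2 38·1  φ→[1+1+18+18]=38
n=40: 40·1 20·2 10·4 8·5 5·8 4·10 2·20 1·40  φ→[16+8+4+4+4+2+1+1]=40

4, 6, 15, 30, 38, 40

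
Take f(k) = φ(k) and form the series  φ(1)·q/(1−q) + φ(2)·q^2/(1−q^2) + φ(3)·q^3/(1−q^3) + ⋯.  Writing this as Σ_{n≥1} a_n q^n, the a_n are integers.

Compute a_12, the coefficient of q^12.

q^12  k|12↦φ(k): 1:1 2:1 3:2 4:2 6:2 12:4  a_12=12

a_12 = 12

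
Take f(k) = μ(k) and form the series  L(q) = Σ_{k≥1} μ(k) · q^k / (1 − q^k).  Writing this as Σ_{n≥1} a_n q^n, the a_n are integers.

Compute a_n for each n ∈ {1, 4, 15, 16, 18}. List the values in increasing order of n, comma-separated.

q^1  k|1↦μ(k): 1:1  a_1=1
[q^4] μ(1)=1,μ(2)=-1,μ(4)=0 ⇒ 0
d|15:{1,3,5,15}  Σμ=1+(-1)+(-1)+1=0
d|16:{1,2,4,8,16}  Σμ=1+(-1)+0+0+0=0
d|18:{18,9,6,3,2,1}  Σμ=0+0+1+(-1)+(-1)+1=0

1, 0, 0, 0, 0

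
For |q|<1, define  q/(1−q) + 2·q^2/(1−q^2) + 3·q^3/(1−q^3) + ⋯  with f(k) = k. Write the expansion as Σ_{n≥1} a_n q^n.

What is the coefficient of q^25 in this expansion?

q^25  k|25↦f(k): 1:1 5:5 25:25  a_25=31

a_25 = 31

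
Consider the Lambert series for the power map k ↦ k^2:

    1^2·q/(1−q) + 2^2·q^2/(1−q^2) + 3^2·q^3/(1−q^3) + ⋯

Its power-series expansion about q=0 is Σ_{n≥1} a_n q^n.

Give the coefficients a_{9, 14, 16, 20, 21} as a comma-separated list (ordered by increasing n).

[q^9] f(9)=81,f(3)=9,f(1)=1 ⇒ 91
q^14  k|14↦f(k): 14:196 7:49 2:4 1:1  a_14=250
q^16  k|16↦f(k): 1:1 2:4 4:16 8:64 16:256  a_16=341
[q^20] f(20)=400,f(10)=100,f(5)=25,f(4)=16,f(2)=4,f(1)=1 ⇒ 546
[q^21] f(21)=441,f(7)=49,f(3)=9,f(1)=1 ⇒ 500

91, 250, 341, 546, 500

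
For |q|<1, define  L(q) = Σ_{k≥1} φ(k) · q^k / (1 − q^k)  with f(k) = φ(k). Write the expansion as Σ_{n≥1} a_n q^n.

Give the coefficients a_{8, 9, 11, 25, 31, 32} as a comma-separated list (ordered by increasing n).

[q^8] φ(8)=4,φ(4)=2,φ(2)=1,φ(1)=1 ⇒ 8
d|9:{1,3,9}  Σφ=1+2+6=9
[q^11] φ(11)=10,φ(1)=1 ⇒ 11
[q^25] φ(25)=20,φ(5)=4,φ(1)=1 ⇒ 25
d|31:{31,1}  Σφ=30+1=31
n=32: 1·32 2·16 4·8 8·4 16·2 32·1  φ→[1+1+2+4+8+16]=32

8, 9, 11, 25, 31, 32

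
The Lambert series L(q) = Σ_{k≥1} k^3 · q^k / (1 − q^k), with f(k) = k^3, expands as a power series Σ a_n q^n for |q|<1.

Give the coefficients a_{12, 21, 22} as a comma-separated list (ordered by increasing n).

d|12:{1,2,3,4,6,12}  Σf=1+8+27+64+216+1728=2044
d|21:{21,7,3,1}  Σf=9261+343+27+1=9632
q^22  k|22↦f(k): 22:10648 11:1331 2:8 1:1  a_22=11988

2044, 9632, 11988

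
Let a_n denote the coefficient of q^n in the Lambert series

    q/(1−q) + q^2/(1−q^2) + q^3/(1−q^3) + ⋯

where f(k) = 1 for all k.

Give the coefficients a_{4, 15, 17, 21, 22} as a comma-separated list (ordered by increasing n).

n=4: 1·4 2·2 4·1  f→[1+1+1]=3
q^15  k|15↦f(k): 15:1 5:1 3:1 1:1  a_15=4
d|17:{17,1}  Σf=1+1=2
d|21:{1,3,7,21}  Σf=1+1+1+1=4
[q^22] f(22)=1,f(11)=1,f(2)=1,f(1)=1 ⇒ 4

3, 4, 2, 4, 4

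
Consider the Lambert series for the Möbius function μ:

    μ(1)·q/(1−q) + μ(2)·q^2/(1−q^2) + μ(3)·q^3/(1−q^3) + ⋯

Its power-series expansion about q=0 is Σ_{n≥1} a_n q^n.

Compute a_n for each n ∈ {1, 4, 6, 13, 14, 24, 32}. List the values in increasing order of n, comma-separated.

1, 0, 0, 0, 0, 0, 0

d|1:{1}  Σμ=1=1
[q^4] μ(1)=1,μ(2)=-1,μ(4)=0 ⇒ 0
[q^6] μ(6)=1,μ(3)=-1,μ(2)=-1,μ(1)=1 ⇒ 0
d|13:{1,13}  Σμ=1+(-1)=0
n=14: 1·14 2·7 7·2 14·1  μ→[1+(-1)+(-1)+1]=0
n=24: 1·24 2·12 3·8 4·6 6·4 8·3 12·2 24·1  μ→[1+(-1)+(-1)+0+1+0+0+0]=0
[q^32] μ(1)=1,μ(2)=-1,μ(4)=0,μ(8)=0,μ(16)=0,μ(32)=0 ⇒ 0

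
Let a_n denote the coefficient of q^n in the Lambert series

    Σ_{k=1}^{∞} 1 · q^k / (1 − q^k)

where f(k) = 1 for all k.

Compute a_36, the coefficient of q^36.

a_36 = 9

n=36: 36·1 18·2 12·3 9·4 6·6 4·9 3·12 2·18 1·36  f→[1+1+1+1+1+1+1+1+1]=9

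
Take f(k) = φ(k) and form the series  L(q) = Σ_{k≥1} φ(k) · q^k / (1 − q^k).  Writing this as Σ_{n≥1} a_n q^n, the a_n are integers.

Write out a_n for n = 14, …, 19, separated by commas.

[q^14] φ(14)=6,φ(7)=6,φ(2)=1,φ(1)=1 ⇒ 14
n=15: 1·15 3·5 5·3 15·1  φ→[1+2+4+8]=15
[q^16] φ(16)=8,φ(8)=4,φ(4)=2,φ(2)=1,φ(1)=1 ⇒ 16
n=17: 17·1 1·17  φ→[16+1]=17
n=18: 1·18 2·9 3·6 6·3 9·2 18·1  φ→[1+1+2+2+6+6]=18
n=19: 1·19 19·1  φ→[1+18]=19

14, 15, 16, 17, 18, 19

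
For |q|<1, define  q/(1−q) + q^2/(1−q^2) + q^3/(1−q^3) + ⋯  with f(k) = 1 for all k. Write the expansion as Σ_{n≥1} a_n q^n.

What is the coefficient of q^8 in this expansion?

d|8:{8,4,2,1}  Σf=1+1+1+1=4

a_8 = 4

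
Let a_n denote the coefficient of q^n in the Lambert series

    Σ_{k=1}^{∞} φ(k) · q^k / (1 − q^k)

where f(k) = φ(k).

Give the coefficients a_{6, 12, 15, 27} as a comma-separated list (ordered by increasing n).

d|6:{1,2,3,6}  Σφ=1+1+2+2=6
n=12: 1·12 2·6 3·4 4·3 6·2 12·1  φ→[1+1+2+2+2+4]=12
q^15  k|15↦φ(k): 1:1 3:2 5:4 15:8  a_15=15
[q^27] φ(1)=1,φ(3)=2,φ(9)=6,φ(27)=18 ⇒ 27

6, 12, 15, 27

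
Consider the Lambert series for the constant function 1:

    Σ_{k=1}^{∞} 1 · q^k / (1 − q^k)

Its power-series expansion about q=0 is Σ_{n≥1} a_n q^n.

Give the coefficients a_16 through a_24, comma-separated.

5, 2, 6, 2, 6, 4, 4, 2, 8

n=16: 16·1 8·2 4·4 2·8 1·16  f→[1+1+1+1+1]=5
[q^17] f(1)=1,f(17)=1 ⇒ 2
q^18  k|18↦f(k): 1:1 2:1 3:1 6:1 9:1 18:1  a_18=6
d|19:{1,19}  Σf=1+1=2
[q^20] f(1)=1,f(2)=1,f(4)=1,f(5)=1,f(10)=1,f(20)=1 ⇒ 6
d|21:{21,7,3,1}  Σf=1+1+1+1=4
q^22  k|22↦f(k): 22:1 11:1 2:1 1:1  a_22=4
q^23  k|23↦f(k): 1:1 23:1  a_23=2
[q^24] f(24)=1,f(12)=1,f(8)=1,f(6)=1,f(4)=1,f(3)=1,f(2)=1,f(1)=1 ⇒ 8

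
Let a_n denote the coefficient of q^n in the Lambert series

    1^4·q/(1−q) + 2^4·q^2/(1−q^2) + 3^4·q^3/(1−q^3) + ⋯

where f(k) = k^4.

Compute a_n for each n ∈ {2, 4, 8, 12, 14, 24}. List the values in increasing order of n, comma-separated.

n=2: 2·1 1·2  f→[16+1]=17
n=4: 1·4 2·2 4·1  f→[1+16+256]=273
q^8  k|8↦f(k): 1:1 2:16 4:256 8:4096  a_8=4369
n=12: 1·12 2·6 3·4 4·3 6·2 12·1  f→[1+16+81+256+1296+20736]=22386
[q^14] f(14)=38416,f(7)=2401,f(2)=16,f(1)=1 ⇒ 40834
q^24  k|24↦f(k): 1:1 2:16 3:81 4:256 6:1296 8:4096 12:20736 24:331776  a_24=358258

17, 273, 4369, 22386, 40834, 358258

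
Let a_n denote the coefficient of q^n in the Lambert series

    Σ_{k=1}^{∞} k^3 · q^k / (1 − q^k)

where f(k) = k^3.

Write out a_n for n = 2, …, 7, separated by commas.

9, 28, 73, 126, 252, 344

q^2  k|2↦f(k): 1:1 2:8  a_2=9
n=3: 1·3 3·1  f→[1+27]=28
d|4:{4,2,1}  Σf=64+8+1=73
[q^5] f(5)=125,f(1)=1 ⇒ 126
q^6  k|6↦f(k): 6:216 3:27 2:8 1:1  a_6=252
q^7  k|7↦f(k): 1:1 7:343  a_7=344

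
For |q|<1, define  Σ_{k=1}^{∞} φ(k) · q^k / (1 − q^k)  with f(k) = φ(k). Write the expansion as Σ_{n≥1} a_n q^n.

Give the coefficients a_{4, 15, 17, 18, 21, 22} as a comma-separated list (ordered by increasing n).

q^4  k|4↦φ(k): 4:2 2:1 1:1  a_4=4
q^15  k|15↦φ(k): 15:8 5:4 3:2 1:1  a_15=15
d|17:{17,1}  Σφ=16+1=17
q^18  k|18↦φ(k): 18:6 9:6 6:2 3:2 2:1 1:1  a_18=18
d|21:{1,3,7,21}  Σφ=1+2+6+12=21
[q^22] φ(1)=1,φ(2)=1,φ(11)=10,φ(22)=10 ⇒ 22

4, 15, 17, 18, 21, 22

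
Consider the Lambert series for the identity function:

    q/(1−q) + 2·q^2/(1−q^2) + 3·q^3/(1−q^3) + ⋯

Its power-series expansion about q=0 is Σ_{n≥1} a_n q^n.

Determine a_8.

a_8 = 15

n=8: 8·1 4·2 2·4 1·8  f→[8+4+2+1]=15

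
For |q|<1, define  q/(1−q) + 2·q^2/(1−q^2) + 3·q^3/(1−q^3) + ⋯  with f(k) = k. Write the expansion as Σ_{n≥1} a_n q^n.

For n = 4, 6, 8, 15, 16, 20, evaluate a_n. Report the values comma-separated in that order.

[q^4] f(4)=4,f(2)=2,f(1)=1 ⇒ 7
d|6:{6,3,2,1}  Σf=6+3+2+1=12
d|8:{1,2,4,8}  Σf=1+2+4+8=15
[q^15] f(15)=15,f(5)=5,f(3)=3,f(1)=1 ⇒ 24
n=16: 16·1 8·2 4·4 2·8 1·16  f→[16+8+4+2+1]=31
d|20:{1,2,4,5,10,20}  Σf=1+2+4+5+10+20=42

7, 12, 15, 24, 31, 42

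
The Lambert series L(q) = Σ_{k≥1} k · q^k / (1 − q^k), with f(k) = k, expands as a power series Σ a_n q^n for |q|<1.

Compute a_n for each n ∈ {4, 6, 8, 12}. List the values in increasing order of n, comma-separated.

7, 12, 15, 28

[q^4] f(1)=1,f(2)=2,f(4)=4 ⇒ 7
d|6:{1,2,3,6}  Σf=1+2+3+6=12
d|8:{1,2,4,8}  Σf=1+2+4+8=15
n=12: 12·1 6·2 4·3 3·4 2·6 1·12  f→[12+6+4+3+2+1]=28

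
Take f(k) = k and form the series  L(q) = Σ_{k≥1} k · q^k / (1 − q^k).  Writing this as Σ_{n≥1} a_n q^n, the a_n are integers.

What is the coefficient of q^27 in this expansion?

a_27 = 40

q^27  k|27↦f(k): 27:27 9:9 3:3 1:1  a_27=40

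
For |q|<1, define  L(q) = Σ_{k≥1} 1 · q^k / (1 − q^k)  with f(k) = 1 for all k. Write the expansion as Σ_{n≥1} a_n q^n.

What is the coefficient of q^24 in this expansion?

d|24:{24,12,8,6,4,3,2,1}  Σf=1+1+1+1+1+1+1+1=8

a_24 = 8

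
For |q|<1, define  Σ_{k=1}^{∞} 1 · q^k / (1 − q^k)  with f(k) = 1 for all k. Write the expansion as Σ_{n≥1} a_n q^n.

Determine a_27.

a_27 = 4

q^27  k|27↦f(k): 1:1 3:1 9:1 27:1  a_27=4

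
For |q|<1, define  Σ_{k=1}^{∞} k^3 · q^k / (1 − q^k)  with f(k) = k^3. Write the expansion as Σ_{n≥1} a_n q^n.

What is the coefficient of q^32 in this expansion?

[q^32] f(1)=1,f(2)=8,f(4)=64,f(8)=512,f(16)=4096,f(32)=32768 ⇒ 37449

a_32 = 37449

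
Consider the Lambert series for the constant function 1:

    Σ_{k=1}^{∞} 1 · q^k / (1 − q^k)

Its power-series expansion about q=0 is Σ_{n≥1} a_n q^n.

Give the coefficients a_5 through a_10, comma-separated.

2, 4, 2, 4, 3, 4

q^5  k|5↦f(k): 1:1 5:1  a_5=2
n=6: 1·6 2·3 3·2 6·1  f→[1+1+1+1]=4
n=7: 7·1 1·7  f→[1+1]=2
d|8:{1,2,4,8}  Σf=1+1+1+1=4
n=9: 9·1 3·3 1·9  f→[1+1+1]=3
q^10  k|10↦f(k): 10:1 5:1 2:1 1:1  a_10=4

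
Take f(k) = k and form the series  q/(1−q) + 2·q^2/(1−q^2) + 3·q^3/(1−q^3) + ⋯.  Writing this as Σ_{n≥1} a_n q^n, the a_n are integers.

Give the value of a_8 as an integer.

a_8 = 15

d|8:{1,2,4,8}  Σf=1+2+4+8=15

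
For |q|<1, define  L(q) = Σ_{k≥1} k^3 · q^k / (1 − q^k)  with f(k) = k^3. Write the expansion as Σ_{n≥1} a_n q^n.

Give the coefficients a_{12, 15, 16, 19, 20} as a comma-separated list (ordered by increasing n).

2044, 3528, 4681, 6860, 9198

d|12:{12,6,4,3,2,1}  Σf=1728+216+64+27+8+1=2044
[q^15] f(15)=3375,f(5)=125,f(3)=27,f(1)=1 ⇒ 3528
q^16  k|16↦f(k): 16:4096 8:512 4:64 2:8 1:1  a_16=4681
q^19  k|19↦f(k): 19:6859 1:1  a_19=6860
n=20: 20·1 10·2 5·4 4·5 2·10 1·20  f→[8000+1000+125+64+8+1]=9198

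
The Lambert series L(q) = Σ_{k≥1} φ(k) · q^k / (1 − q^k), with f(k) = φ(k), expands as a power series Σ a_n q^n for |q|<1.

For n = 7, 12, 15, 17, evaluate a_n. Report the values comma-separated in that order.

[q^7] φ(7)=6,φ(1)=1 ⇒ 7
d|12:{1,2,3,4,6,12}  Σφ=1+1+2+2+2+4=12
q^15  k|15↦φ(k): 15:8 5:4 3:2 1:1  a_15=15
d|17:{1,17}  Σφ=1+16=17

7, 12, 15, 17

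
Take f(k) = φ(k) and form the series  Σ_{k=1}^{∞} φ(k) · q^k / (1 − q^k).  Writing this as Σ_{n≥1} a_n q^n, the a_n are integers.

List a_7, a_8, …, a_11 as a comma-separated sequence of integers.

d|7:{1,7}  Σφ=1+6=7
n=8: 1·8 2·4 4·2 8·1  φ→[1+1+2+4]=8
n=9: 1·9 3·3 9·1  φ→[1+2+6]=9
n=10: 1·10 2·5 5·2 10·1  φ→[1+1+4+4]=10
d|11:{11,1}  Σφ=10+1=11

7, 8, 9, 10, 11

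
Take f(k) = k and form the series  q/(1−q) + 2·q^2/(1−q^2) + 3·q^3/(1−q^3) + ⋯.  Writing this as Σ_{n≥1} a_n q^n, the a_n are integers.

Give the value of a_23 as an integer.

a_23 = 24

d|23:{23,1}  Σf=23+1=24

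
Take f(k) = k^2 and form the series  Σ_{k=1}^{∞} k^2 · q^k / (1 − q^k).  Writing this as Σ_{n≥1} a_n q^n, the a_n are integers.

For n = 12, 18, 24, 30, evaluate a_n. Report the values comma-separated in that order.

[q^12] f(12)=144,f(6)=36,f(4)=16,f(3)=9,f(2)=4,f(1)=1 ⇒ 210
d|18:{1,2,3,6,9,18}  Σf=1+4+9+36+81+324=455
n=24: 24·1 12·2 8·3 6·4 4·6 3·8 2·12 1·24  f→[576+144+64+36+16+9+4+1]=850
d|30:{30,15,10,6,5,3,2,1}  Σf=900+225+100+36+25+9+4+1=1300

210, 455, 850, 1300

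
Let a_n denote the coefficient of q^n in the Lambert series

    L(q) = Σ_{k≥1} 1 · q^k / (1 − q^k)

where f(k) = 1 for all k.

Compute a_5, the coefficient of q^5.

a_5 = 2

q^5  k|5↦f(k): 5:1 1:1  a_5=2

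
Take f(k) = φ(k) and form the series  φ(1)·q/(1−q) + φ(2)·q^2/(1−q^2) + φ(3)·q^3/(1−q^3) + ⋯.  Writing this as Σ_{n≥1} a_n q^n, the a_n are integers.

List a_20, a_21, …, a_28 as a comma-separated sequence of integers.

[q^20] φ(20)=8,φ(10)=4,φ(5)=4,φ(4)=2,φ(2)=1,φ(1)=1 ⇒ 20
n=21: 1·21 3·7 7·3 21·1  φ→[1+2+6+12]=21
q^22  k|22↦φ(k): 1:1 2:1 11:10 22:10  a_22=22
[q^23] φ(1)=1,φ(23)=22 ⇒ 23
q^24  k|24↦φ(k): 1:1 2:1 3:2 4:2 6:2 8:4 12:4 24:8  a_24=24
d|25:{25,5,1}  Σφ=20+4+1=25
n=26: 26·1 13·2 2·13 1·26  φ→[12+12+1+1]=26
d|27:{27,9,3,1}  Σφ=18+6+2+1=27
[q^28] φ(1)=1,φ(2)=1,φ(4)=2,φ(7)=6,φ(14)=6,φ(28)=12 ⇒ 28

20, 21, 22, 23, 24, 25, 26, 27, 28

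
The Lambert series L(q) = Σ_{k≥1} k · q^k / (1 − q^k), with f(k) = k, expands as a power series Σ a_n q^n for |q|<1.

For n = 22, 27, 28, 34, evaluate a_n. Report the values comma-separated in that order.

q^22  k|22↦f(k): 1:1 2:2 11:11 22:22  a_22=36
q^27  k|27↦f(k): 27:27 9:9 3:3 1:1  a_27=40
d|28:{28,14,7,4,2,1}  Σf=28+14+7+4+2+1=56
n=34: 1·34 2·17 17·2 34·1  f→[1+2+17+34]=54

36, 40, 56, 54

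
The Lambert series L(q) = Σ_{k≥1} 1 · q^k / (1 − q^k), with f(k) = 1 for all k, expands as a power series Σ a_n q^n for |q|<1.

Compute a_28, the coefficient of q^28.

a_28 = 6

d|28:{1,2,4,7,14,28}  Σf=1+1+1+1+1+1=6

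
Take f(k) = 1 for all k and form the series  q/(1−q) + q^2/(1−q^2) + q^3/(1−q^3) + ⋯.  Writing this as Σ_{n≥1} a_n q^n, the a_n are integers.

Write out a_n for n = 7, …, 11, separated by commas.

d|7:{7,1}  Σf=1+1=2
d|8:{1,2,4,8}  Σf=1+1+1+1=4
[q^9] f(9)=1,f(3)=1,f(1)=1 ⇒ 3
q^10  k|10↦f(k): 1:1 2:1 5:1 10:1  a_10=4
[q^11] f(1)=1,f(11)=1 ⇒ 2

2, 4, 3, 4, 2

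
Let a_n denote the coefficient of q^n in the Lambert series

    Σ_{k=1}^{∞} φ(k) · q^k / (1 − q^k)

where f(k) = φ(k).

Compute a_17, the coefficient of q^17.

q^17  k|17↦φ(k): 1:1 17:16  a_17=17

a_17 = 17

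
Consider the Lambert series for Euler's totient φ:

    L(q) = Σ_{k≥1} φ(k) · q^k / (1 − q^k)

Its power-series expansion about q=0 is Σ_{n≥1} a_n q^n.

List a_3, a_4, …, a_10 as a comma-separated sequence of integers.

n=3: 1·3 3·1  φ→[1+2]=3
d|4:{1,2,4}  Σφ=1+1+2=4
d|5:{5,1}  Σφ=4+1=5
q^6  k|6↦φ(k): 1:1 2:1 3:2 6:2  a_6=6
d|7:{1,7}  Σφ=1+6=7
d|8:{8,4,2,1}  Σφ=4+2+1+1=8
n=9: 9·1 3·3 1·9  φ→[6+2+1]=9
q^10  k|10↦φ(k): 10:4 5:4 2:1 1:1  a_10=10

3, 4, 5, 6, 7, 8, 9, 10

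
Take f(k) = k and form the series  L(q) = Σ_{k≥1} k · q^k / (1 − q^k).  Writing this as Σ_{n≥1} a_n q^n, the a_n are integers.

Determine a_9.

[q^9] f(1)=1,f(3)=3,f(9)=9 ⇒ 13

a_9 = 13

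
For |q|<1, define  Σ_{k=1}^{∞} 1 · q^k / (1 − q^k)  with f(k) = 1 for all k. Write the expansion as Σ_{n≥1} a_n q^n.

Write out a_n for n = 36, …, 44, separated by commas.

9, 2, 4, 4, 8, 2, 8, 2, 6

q^36  k|36↦f(k): 36:1 18:1 12:1 9:1 6:1 4:1 3:1 2:1 1:1  a_36=9
[q^37] f(37)=1,f(1)=1 ⇒ 2
[q^38] f(38)=1,f(19)=1,f(2)=1,f(1)=1 ⇒ 4
d|39:{1,3,13,39}  Σf=1+1+1+1=4
d|40:{40,20,10,8,5,4,2,1}  Σf=1+1+1+1+1+1+1+1=8
n=41: 1·41 41·1  f→[1+1]=2
n=42: 1·42 2·21 3·14 6·7 7·6 14·3 21·2 42·1  f→[1+1+1+1+1+1+1+1]=8
d|43:{1,43}  Σf=1+1=2
[q^44] f(1)=1,f(2)=1,f(4)=1,f(11)=1,f(22)=1,f(44)=1 ⇒ 6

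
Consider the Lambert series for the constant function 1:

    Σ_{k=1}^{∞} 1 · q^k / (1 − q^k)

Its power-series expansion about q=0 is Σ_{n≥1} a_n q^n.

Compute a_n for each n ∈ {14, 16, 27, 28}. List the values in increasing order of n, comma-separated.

4, 5, 4, 6

n=14: 1·14 2·7 7·2 14·1  f→[1+1+1+1]=4
n=16: 1·16 2·8 4·4 8·2 16·1  f→[1+1+1+1+1]=5
q^27  k|27↦f(k): 1:1 3:1 9:1 27:1  a_27=4
q^28  k|28↦f(k): 28:1 14:1 7:1 4:1 2:1 1:1  a_28=6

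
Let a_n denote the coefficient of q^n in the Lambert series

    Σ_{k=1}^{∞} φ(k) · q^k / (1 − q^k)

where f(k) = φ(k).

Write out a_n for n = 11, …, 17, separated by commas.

n=11: 1·11 11·1  φ→[1+10]=11
q^12  k|12↦φ(k): 1:1 2:1 3:2 4:2 6:2 12:4  a_12=12
q^13  k|13↦φ(k): 13:12 1:1  a_13=13
d|14:{1,2,7,14}  Σφ=1+1+6+6=14
n=15: 1·15 3·5 5·3 15·1  φ→[1+2+4+8]=15
[q^16] φ(1)=1,φ(2)=1,φ(4)=2,φ(8)=4,φ(16)=8 ⇒ 16
q^17  k|17↦φ(k): 1:1 17:16  a_17=17

11, 12, 13, 14, 15, 16, 17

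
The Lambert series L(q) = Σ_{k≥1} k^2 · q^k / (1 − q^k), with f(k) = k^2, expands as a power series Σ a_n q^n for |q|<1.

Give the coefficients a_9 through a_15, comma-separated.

n=9: 1·9 3·3 9·1  f→[1+9+81]=91
d|10:{1,2,5,10}  Σf=1+4+25+100=130
[q^11] f(11)=121,f(1)=1 ⇒ 122
[q^12] f(1)=1,f(2)=4,f(3)=9,f(4)=16,f(6)=36,f(12)=144 ⇒ 210
[q^13] f(13)=169,f(1)=1 ⇒ 170
[q^14] f(1)=1,f(2)=4,f(7)=49,f(14)=196 ⇒ 250
d|15:{15,5,3,1}  Σf=225+25+9+1=260

91, 130, 122, 210, 170, 250, 260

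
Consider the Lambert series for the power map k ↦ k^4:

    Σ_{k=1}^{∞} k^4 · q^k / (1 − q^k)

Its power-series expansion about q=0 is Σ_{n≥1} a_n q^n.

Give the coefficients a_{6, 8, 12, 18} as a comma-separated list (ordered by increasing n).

1394, 4369, 22386, 112931

n=6: 1·6 2·3 3·2 6·1  f→[1+16+81+1296]=1394
[q^8] f(1)=1,f(2)=16,f(4)=256,f(8)=4096 ⇒ 4369
q^12  k|12↦f(k): 1:1 2:16 3:81 4:256 6:1296 12:20736  a_12=22386
[q^18] f(1)=1,f(2)=16,f(3)=81,f(6)=1296,f(9)=6561,f(18)=104976 ⇒ 112931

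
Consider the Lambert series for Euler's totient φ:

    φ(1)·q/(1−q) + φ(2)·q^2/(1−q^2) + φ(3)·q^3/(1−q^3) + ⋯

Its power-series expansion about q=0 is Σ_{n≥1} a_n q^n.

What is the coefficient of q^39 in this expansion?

[q^39] φ(1)=1,φ(3)=2,φ(13)=12,φ(39)=24 ⇒ 39

a_39 = 39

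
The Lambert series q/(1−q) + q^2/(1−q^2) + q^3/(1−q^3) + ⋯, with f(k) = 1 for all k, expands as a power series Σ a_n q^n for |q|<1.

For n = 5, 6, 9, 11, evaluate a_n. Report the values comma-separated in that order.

2, 4, 3, 2

[q^5] f(5)=1,f(1)=1 ⇒ 2
q^6  k|6↦f(k): 1:1 2:1 3:1 6:1  a_6=4
[q^9] f(1)=1,f(3)=1,f(9)=1 ⇒ 3
q^11  k|11↦f(k): 1:1 11:1  a_11=2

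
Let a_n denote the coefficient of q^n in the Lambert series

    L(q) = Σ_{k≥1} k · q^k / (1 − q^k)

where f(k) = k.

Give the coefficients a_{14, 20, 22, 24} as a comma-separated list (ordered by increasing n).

q^14  k|14↦f(k): 1:1 2:2 7:7 14:14  a_14=24
d|20:{1,2,4,5,10,20}  Σf=1+2+4+5+10+20=42
n=22: 22·1 11·2 2·11 1·22  f→[22+11+2+1]=36
n=24: 24·1 12·2 8·3 6·4 4·6 3·8 2·12 1·24  f→[24+12+8+6+4+3+2+1]=60

24, 42, 36, 60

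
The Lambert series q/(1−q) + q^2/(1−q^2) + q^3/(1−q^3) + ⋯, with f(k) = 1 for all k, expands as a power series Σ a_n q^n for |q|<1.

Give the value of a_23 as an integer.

d|23:{23,1}  Σf=1+1=2

a_23 = 2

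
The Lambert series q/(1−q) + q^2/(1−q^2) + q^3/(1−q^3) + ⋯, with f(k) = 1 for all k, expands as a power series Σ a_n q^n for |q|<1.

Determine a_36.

n=36: 1·36 2·18 3·12 4·9 6·6 9·4 12·3 18·2 36·1  f→[1+1+1+1+1+1+1+1+1]=9

a_36 = 9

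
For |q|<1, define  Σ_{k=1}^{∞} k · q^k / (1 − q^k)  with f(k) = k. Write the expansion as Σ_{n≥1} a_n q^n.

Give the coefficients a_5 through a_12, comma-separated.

6, 12, 8, 15, 13, 18, 12, 28

q^5  k|5↦f(k): 1:1 5:5  a_5=6
d|6:{6,3,2,1}  Σf=6+3+2+1=12
n=7: 7·1 1·7  f→[7+1]=8
q^8  k|8↦f(k): 8:8 4:4 2:2 1:1  a_8=15
d|9:{1,3,9}  Σf=1+3+9=13
[q^10] f(1)=1,f(2)=2,f(5)=5,f(10)=10 ⇒ 18
[q^11] f(1)=1,f(11)=11 ⇒ 12
d|12:{1,2,3,4,6,12}  Σf=1+2+3+4+6+12=28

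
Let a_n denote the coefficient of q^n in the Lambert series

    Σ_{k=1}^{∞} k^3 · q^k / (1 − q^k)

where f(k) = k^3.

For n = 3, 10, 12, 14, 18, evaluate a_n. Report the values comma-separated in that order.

28, 1134, 2044, 3096, 6813

[q^3] f(3)=27,f(1)=1 ⇒ 28
q^10  k|10↦f(k): 10:1000 5:125 2:8 1:1  a_10=1134
n=12: 12·1 6·2 4·3 3·4 2·6 1·12  f→[1728+216+64+27+8+1]=2044
n=14: 1·14 2·7 7·2 14·1  f→[1+8+343+2744]=3096
n=18: 18·1 9·2 6·3 3·6 2·9 1·18  f→[5832+729+216+27+8+1]=6813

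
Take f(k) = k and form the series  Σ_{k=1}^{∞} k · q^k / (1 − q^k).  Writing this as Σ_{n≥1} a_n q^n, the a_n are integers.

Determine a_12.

d|12:{12,6,4,3,2,1}  Σf=12+6+4+3+2+1=28

a_12 = 28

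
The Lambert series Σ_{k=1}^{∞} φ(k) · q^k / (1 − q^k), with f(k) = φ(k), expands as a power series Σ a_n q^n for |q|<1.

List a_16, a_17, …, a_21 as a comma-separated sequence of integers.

n=16: 16·1 8·2 4·4 2·8 1·16  φ→[8+4+2+1+1]=16
d|17:{17,1}  Σφ=16+1=17
q^18  k|18↦φ(k): 1:1 2:1 3:2 6:2 9:6 18:6  a_18=18
n=19: 19·1 1·19  φ→[18+1]=19
q^20  k|20↦φ(k): 1:1 2:1 4:2 5:4 10:4 20:8  a_20=20
d|21:{1,3,7,21}  Σφ=1+2+6+12=21

16, 17, 18, 19, 20, 21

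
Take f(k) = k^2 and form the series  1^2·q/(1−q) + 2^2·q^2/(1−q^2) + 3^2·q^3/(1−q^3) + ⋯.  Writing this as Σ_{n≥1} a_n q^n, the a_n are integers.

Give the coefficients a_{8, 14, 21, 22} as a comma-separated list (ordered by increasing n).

d|8:{1,2,4,8}  Σf=1+4+16+64=85
[q^14] f(14)=196,f(7)=49,f(2)=4,f(1)=1 ⇒ 250
[q^21] f(1)=1,f(3)=9,f(7)=49,f(21)=441 ⇒ 500
q^22  k|22↦f(k): 1:1 2:4 11:121 22:484  a_22=610

85, 250, 500, 610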